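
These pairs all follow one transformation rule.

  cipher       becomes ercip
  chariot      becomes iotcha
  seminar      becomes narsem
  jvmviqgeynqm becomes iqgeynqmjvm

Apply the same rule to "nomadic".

dicnom

The pattern: move the first 3 characters to the end (rotate left by 3), then delete the first character.
Applying both steps to "nomadic": "adicnom", then "dicnom".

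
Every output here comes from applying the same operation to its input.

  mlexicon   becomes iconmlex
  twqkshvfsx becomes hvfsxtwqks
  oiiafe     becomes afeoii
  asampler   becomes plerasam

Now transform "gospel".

Each output is the input with this applied: swap the front and back halves of the string.
Doing the same to "gospel": "pelgos".

pelgos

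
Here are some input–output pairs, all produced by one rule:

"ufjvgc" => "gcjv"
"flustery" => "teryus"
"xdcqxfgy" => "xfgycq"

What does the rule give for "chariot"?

iotar

Looking at the pairs, the operation is to delete the first 2 characters, then move the first 2 characters to the end (rotate left by 2).
Starting from "chariot": after the first operation, "ariot"; after the second, "iotar".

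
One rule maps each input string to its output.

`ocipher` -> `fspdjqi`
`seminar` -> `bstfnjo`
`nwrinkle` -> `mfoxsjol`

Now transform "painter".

fsqbjou

Each output is the input with this applied: move the last 2 characters to the front (rotate right by 2), then shift every letter 1 place forward in the alphabet (wrapping around).
Starting from "painter": after the first operation, "erpaint"; after the second, "fsqbjou".
(Check on "nwrinkle": → "lenwrink" → "mfoxsjol" ✓)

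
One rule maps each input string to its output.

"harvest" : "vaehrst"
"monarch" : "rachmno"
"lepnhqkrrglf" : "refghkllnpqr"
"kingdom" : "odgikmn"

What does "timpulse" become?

ueilmpst

What's happening: sort the characters into alphabetical order, then move the last character to the front.
On "timpulse": the first step gives "eilmpstu", and the second then gives "ueilmpst".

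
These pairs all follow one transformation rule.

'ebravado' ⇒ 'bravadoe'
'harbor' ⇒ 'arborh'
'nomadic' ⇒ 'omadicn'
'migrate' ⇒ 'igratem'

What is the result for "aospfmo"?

Each output is the input with this applied: move the first character to the end.
Applying that to "aospfmo" gives "ospfmoa".

ospfmoa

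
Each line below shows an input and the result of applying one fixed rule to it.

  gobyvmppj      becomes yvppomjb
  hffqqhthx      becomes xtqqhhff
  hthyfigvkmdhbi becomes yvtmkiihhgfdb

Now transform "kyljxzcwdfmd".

zyxwmljfddc

What's happening: delete the first character, then sort the characters into reverse alphabetical order.
"kyljxzcwdfmd" → "yljxzcwdfmd" → "zyxwmljfddc".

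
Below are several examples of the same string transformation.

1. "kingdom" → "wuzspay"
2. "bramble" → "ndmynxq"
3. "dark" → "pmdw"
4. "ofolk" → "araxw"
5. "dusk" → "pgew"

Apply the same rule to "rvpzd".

dhblp

Looking at the pairs, the operation is to shift every letter 12 places forward in the alphabet (wrapping around).
"rvpzd" → "dhblp".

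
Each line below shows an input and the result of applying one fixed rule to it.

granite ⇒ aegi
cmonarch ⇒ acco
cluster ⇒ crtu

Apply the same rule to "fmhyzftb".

What's happening: keep every other character starting from the first (positions 1st, 3rd, 5th, ...), then sort the characters into alphabetical order.
Applying that to "fmhyzftb" gives "fhtz".

fhtz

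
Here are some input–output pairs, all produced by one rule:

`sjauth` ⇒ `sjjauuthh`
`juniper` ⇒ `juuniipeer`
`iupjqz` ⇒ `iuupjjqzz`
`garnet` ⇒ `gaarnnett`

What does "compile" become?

coomppille

What's happening: repeat every character 3 times, then keep every other character starting from the second (positions 2nd, 4th, 6th, ...).
Applying both steps to "compile": "cccooommmpppiiillleee", then "coomppille".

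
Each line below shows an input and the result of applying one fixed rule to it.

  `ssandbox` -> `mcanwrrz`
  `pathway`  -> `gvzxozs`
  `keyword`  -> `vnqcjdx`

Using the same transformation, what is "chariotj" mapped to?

qhnsibgz

The pattern: shift every letter 1 place backward in the alphabet (wrapping around), then move the first 3 characters to the end (rotate left by 3).
For "chariotj", step one produces "bgzqhnsi"; step two turns that into "qhnsibgz".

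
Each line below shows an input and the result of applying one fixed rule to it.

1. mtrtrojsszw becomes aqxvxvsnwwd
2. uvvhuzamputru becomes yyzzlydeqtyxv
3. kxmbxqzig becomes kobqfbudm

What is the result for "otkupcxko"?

ssxoytgbo

The pattern: move the last character to the front, then shift every letter 4 places forward in the alphabet (wrapping around).
"otkupcxko" → "ootkupcxk" → "ssxoytgbo".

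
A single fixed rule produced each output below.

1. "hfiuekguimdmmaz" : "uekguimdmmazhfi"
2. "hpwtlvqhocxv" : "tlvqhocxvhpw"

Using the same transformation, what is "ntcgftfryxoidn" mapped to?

gftfryxoidnntc

In each case the input is transformed by: move the first 3 characters to the end (rotate left by 3).
Applying that to "ntcgftfryxoidn" gives "gftfryxoidnntc".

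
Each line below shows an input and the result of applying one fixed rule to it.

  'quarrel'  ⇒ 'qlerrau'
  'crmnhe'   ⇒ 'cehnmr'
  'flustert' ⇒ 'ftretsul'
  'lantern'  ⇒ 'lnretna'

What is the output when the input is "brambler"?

The pattern: reverse the string, then move the last character to the front.
"brambler" → "brelbmar".

brelbmar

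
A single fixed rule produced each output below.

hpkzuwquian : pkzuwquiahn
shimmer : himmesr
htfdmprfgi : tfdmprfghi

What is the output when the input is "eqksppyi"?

Looking at the pairs, the operation is to swap the first and last characters, then move the first character to the end.
"eqksppyi" → "iqksppye" → "qksppyei".

qksppyei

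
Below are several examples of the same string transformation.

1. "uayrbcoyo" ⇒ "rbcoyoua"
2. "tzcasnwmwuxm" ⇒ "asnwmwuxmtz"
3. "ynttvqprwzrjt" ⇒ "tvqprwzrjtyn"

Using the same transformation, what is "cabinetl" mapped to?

inetlca

Rule — move the first 3 characters to the end (rotate left by 3), then delete the last character.
Working it through for "cabinetl": intermediate "inetlcab", final "inetlca".
(Check on "tzcasnwmwuxm": → "asnwmwuxmtzc" → "asnwmwuxmtz" ✓)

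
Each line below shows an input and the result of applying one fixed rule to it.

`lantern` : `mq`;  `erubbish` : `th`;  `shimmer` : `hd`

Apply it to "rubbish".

ar

The transformation: shift every letter 1 place backward in the alphabet (wrapping around), then keep one character in every 3, starting at position 3 (positions 3rd, 6th, 9th, ...).
"rubbish" → "qtaahrg" → "ar".
(Check on "erubbish": → "dqtaahrg" → "th" ✓)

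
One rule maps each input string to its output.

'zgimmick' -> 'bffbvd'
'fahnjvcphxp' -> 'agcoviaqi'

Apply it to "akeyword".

xrphkw

Looking at the pairs, the operation is to delete the first 2 characters, then shift every letter 7 places backward in the alphabet (wrapping around).
For "akeyword" the result is "xrphkw".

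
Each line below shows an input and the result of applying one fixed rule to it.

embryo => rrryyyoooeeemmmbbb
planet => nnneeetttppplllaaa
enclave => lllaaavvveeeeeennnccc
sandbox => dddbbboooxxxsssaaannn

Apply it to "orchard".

hhhaaarrrdddooorrrccc

The pattern: move the first 3 characters to the end (rotate left by 3), then repeat every character 3 times.
Applying both steps to "orchard": "hardorc", then "hhhaaarrrdddooorrrccc".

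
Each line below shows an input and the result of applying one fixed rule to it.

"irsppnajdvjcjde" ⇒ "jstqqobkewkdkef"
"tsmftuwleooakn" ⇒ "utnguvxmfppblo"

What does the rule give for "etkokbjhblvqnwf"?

The rule is to shift every letter 1 place forward in the alphabet (wrapping around).
Doing the same to "etkokbjhblvqnwf": "fulplckicmwroxg".

fulplckicmwroxg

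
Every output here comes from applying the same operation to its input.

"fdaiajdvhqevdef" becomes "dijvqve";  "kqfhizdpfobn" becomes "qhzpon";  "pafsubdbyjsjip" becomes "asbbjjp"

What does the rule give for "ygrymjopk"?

The transformation: keep every other character starting from the second (positions 2nd, 4th, 6th, ...).
"ygrymjopk" → "gyjp".

gyjp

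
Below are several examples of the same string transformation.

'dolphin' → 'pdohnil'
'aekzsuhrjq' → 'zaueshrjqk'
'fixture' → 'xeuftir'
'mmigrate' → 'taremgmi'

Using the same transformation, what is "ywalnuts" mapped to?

yawlunts

The transformation: sort the characters into reverse alphabetical order, then take characters alternately from the front and the back (1st, last, 2nd, 2nd-last, ...).
Applying both steps to "ywalnuts": "ywutsnla", then "yawlunts".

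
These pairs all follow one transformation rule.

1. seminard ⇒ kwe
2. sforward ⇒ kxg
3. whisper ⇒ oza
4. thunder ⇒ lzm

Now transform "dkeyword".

The rule is to shift every letter 8 places backward in the alphabet (wrapping around), then keep only the first 3 characters.
Applying both steps to "dkeyword": "vcwqogjv", then "vcw".
(Check on "seminard": → "kweafsjv" → "kwe" ✓)

vcw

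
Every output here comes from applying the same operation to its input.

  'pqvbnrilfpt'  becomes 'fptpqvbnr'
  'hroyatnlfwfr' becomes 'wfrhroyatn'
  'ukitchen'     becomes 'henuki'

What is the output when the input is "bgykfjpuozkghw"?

ghwbgykfjpuo

Each output is the input with this applied: move the last 3 characters to the front (rotate right by 3), then delete the last 2 characters.
For "bgykfjpuozkghw", step one produces "ghwbgykfjpuozk"; step two turns that into "ghwbgykfjpuo".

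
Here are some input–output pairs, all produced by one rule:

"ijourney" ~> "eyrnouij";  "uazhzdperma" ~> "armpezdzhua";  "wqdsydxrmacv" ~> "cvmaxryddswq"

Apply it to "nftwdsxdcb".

The pattern: swap each adjacent pair of characters (1↔2, 3↔4, ...), then reverse the string.
For "nftwdsxdcb" the result is "cbxddstwnf".

cbxddstwnf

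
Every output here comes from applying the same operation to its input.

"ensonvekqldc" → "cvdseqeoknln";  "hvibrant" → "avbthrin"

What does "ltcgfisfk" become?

Each output is the input with this applied: sort the characters into alphabetical order, then take characters alternately from the front and the back (1st, last, 2nd, 2nd-last, ...).
Starting from "ltcgfisfk": after the first operation, "cffgiklst"; after the second, "ctfsflgki".

ctfsflgki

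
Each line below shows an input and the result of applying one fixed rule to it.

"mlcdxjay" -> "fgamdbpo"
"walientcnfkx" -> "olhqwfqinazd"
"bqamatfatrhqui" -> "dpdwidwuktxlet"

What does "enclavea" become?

What's happening: move the first 2 characters to the end (rotate left by 2), then shift every letter 3 places forward in the alphabet (wrapping around).
Applying both steps to "enclavea": "claveaen", then "fodyhdhq".

fodyhdhq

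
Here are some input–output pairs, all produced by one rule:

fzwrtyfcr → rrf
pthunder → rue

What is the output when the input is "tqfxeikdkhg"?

What's happening: swap the first and last characters, then keep one character in every 3, starting at position 1 (positions 1st, 4th, 7th, ...).
"tqfxeikdkhg" → "gqfxeikdkht" → "gxkh".

gxkh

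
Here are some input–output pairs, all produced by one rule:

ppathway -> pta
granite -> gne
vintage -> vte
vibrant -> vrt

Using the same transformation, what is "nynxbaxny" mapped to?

The rule is to keep one character in every 3, starting at position 1 (positions 1st, 4th, 7th, ...).
For "nynxbaxny" the result is "nxx".

nxx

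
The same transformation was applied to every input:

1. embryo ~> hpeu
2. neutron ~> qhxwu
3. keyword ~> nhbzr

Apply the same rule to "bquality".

etxdol

The pattern: shift every letter 3 places forward in the alphabet (wrapping around), then delete the last 2 characters.
Applying both steps to "bquality": "etxdolwb", then "etxdol".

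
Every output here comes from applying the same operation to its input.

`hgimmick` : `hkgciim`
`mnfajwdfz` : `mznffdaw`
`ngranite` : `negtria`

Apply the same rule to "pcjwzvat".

The pattern: take characters alternately from the front and the back (1st, last, 2nd, 2nd-last, ...), then delete the last character.
So "pcjwzvat" becomes "ptcajvw".
(Check on "ngranite": → "negtrian" → "negtria" ✓)

ptcajvw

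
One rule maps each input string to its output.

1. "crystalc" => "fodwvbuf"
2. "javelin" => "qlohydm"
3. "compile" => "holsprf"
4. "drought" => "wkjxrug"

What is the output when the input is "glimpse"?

In each case the input is transformed by: reverse the string, then shift every letter 3 places forward in the alphabet (wrapping around).
Applying both steps to "glimpse": "espmilg", then "hvsploj".

hvsploj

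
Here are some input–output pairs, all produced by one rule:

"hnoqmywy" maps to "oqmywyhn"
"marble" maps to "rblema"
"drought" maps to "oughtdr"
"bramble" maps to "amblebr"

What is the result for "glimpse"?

impsegl

Rule — move the first 2 characters to the end (rotate left by 2).
For "glimpse" the result is "impsegl".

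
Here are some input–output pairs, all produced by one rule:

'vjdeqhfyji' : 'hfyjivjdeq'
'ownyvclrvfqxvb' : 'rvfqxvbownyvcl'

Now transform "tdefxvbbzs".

The rule is to swap the front and back halves of the string.
So "tdefxvbbzs" becomes "vbbzstdefx".

vbbzstdefx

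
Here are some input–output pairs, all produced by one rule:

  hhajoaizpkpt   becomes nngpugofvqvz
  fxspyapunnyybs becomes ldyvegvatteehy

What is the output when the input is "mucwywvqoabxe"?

Rule — shift every letter 6 places forward in the alphabet (wrapping around).
"mucwywvqoabxe" → "saicecbwughdk".

saicecbwughdk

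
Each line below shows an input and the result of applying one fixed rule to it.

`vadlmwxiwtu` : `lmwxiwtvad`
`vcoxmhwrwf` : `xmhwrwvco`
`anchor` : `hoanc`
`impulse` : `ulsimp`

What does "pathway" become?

hwapat

Rule — delete the last character, then move the first 3 characters to the end (rotate left by 3).
So "pathway" becomes "hwapat".
(Check on "impulse": → "impuls" → "ulsimp" ✓)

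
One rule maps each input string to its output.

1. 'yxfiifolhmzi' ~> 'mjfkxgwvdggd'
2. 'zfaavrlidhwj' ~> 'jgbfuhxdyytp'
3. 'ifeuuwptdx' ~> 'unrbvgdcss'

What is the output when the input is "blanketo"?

icrmzjyl

The transformation: swap the front and back halves of the string, then shift every letter 2 places backward in the alphabet (wrapping around).
Applying both steps to "blanketo": "ketoblan", then "icrmzjyl".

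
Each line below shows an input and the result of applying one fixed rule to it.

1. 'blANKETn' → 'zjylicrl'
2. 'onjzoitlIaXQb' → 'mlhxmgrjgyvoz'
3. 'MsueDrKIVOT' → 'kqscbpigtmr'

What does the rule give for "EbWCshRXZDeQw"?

czuaqfpvxbcou

Looking at the pairs, the operation is to shift every letter 2 places backward in the alphabet (wrapping around), then convert every letter to lowercase.
For "EbWCshRXZDeQw" the result is "czuaqfpvxbcou".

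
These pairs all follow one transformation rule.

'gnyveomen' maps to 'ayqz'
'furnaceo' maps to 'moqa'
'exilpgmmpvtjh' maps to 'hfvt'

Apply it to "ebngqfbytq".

Rule — shift every letter 12 places forward in the alphabet (wrapping around), then keep only the last 4 characters.
For "ebngqfbytq" the result is "nkfc".
(Check on "gnyveomen": → "szkhqayqz" → "ayqz" ✓)

nkfc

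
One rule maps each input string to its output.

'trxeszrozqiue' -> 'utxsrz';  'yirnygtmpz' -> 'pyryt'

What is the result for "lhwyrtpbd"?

blwr

Rule — move the last 3 characters to the front (rotate right by 3), then keep every other character starting from the second (positions 2nd, 4th, 6th, ...).
Working it through for "lhwyrtpbd": intermediate "pbdlhwyrt", final "blwr".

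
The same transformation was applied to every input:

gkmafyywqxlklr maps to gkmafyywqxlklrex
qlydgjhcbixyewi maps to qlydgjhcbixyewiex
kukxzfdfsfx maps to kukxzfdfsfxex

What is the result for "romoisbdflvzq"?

romoisbdflvzqex

Looking at the pairs, the operation is to append "ex".
Doing the same to "romoisbdflvzq": "romoisbdflvzqex".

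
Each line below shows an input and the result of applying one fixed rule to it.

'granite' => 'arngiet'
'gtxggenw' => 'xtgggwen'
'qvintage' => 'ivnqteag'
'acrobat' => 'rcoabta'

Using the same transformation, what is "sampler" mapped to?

What's happening: move the first 2 characters to the end (rotate left by 2), then take characters alternately from the front and the back (1st, last, 2nd, 2nd-last, ...).
On "sampler" that produces "mapslre".

mapslre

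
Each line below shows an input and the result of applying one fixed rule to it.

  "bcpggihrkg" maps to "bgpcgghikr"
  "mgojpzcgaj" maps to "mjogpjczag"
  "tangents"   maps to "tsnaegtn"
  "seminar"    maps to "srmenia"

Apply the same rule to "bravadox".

Each output is the input with this applied: move the last character to the front, then swap each adjacent pair of characters (1↔2, 3↔4, ...).
On "bravadox": the first step gives "xbravado", and the second then gives "bxaravod".

bxaravod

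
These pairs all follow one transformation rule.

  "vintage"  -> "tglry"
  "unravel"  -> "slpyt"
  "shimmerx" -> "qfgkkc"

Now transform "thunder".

rfslb

Rule — delete the last 2 characters, then shift every letter 2 places backward in the alphabet (wrapping around).
Starting from "thunder": after the first operation, "thund"; after the second, "rfslb".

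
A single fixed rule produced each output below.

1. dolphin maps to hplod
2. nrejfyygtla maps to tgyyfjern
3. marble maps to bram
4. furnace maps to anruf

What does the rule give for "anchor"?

hcna

The transformation: reverse the string, then delete the first 2 characters.
Applying both steps to "anchor": "rohcna", then "hcna".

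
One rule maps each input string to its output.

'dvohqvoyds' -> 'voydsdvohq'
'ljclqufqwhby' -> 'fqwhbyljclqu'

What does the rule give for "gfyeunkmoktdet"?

The rule is to swap the front and back halves of the string.
For "gfyeunkmoktdet" the result is "moktdetgfyeunk".

moktdetgfyeunk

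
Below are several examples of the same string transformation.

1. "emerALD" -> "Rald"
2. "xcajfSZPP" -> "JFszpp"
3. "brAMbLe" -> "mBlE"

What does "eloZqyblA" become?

Each output is the input with this applied: delete the first 3 characters, then flip the case of every letter.
So "eloZqyblA" becomes "zQYBLa".
(Check on "xcajfSZPP": → "jfSZPP" → "JFszpp" ✓)

zQYBLa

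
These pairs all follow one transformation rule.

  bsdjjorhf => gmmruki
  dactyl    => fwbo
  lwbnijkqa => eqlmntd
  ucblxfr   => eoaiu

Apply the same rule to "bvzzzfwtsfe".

cccizwvih

Rule — delete the first 2 characters, then shift every letter 3 places forward in the alphabet (wrapping around).
Doing the same to "bvzzzfwtsfe": "cccizwvih".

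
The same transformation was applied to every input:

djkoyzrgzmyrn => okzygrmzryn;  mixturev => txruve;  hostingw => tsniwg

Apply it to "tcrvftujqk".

The pattern: swap each adjacent pair of characters (1↔2, 3↔4, ...), then delete the first 2 characters.
"tcrvftujqk" → "vrtfjukq".

vrtfjukq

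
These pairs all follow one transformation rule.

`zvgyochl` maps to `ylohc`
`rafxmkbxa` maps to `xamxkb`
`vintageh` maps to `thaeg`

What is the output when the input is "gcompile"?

mepli

The pattern: delete the first 3 characters, then take characters alternately from the front and the back (1st, last, 2nd, 2nd-last, ...).
Applying that to "gcompile" gives "mepli".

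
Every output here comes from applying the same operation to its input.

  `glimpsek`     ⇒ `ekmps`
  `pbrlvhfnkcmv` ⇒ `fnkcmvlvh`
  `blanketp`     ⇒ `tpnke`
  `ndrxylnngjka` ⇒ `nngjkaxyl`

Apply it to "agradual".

The pattern: delete the first 3 characters, then move the first 3 characters to the end (rotate left by 3).
Applying both steps to "agradual": "adual", then "aladu".

aladu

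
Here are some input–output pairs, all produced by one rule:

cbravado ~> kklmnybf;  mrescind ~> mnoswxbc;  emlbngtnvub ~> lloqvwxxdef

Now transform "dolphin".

Each output is the input with this applied: sort the characters into alphabetical order, then shift every letter 10 places forward in the alphabet (wrapping around).
For "dolphin", step one produces "dhilnop"; step two turns that into "nrsvxyz".
(Check on "cbravado": → "aabcdorv" → "kklmnybf" ✓)

nrsvxyz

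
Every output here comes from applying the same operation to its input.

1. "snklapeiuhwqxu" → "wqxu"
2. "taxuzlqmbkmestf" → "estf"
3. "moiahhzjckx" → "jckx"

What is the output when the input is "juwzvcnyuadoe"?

adoe

Each output is the input with this applied: keep only the last 4 characters.
So "juwzvcnyuadoe" becomes "adoe".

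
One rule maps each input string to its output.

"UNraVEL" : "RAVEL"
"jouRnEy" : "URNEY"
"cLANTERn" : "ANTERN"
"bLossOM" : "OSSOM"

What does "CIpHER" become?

Looking at the pairs, the operation is to delete the first 2 characters, then convert every letter to uppercase.
"CIpHER" → "pHER" → "PHER".
(Check on "jouRnEy": → "uRnEy" → "URNEY" ✓)

PHER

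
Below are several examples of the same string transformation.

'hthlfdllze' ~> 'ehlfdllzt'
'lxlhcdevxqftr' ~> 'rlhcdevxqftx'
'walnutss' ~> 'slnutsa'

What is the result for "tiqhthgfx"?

Rule — delete the first character, then swap the first and last characters.
On "tiqhthgfx": the first step gives "iqhthgfx", and the second then gives "xqhthgfi".

xqhthgfi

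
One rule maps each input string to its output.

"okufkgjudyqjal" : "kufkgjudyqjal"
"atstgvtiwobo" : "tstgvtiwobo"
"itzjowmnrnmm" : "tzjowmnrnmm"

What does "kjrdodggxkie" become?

The rule is to delete the first character.
So "kjrdodggxkie" becomes "jrdodggxkie".

jrdodggxkie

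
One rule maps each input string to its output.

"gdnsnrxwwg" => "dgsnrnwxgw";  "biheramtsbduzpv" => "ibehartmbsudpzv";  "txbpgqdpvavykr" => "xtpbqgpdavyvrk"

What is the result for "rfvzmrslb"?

The transformation: swap each adjacent pair of characters (1↔2, 3↔4, ...).
On "rfvzmrslb" that produces "frzvrmlsb".

frzvrmlsb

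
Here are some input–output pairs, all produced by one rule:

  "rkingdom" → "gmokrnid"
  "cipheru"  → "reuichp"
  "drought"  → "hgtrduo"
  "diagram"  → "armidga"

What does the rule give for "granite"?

The transformation: swap each adjacent pair of characters (1↔2, 3↔4, ...), then move the last 3 characters to the front (rotate right by 3).
"granite" → "rgnatie" → "tiergna".

tiergna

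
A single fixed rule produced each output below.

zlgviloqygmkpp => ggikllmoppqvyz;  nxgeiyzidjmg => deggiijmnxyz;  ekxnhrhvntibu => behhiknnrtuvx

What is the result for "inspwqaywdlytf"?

The transformation: sort the characters into alphabetical order.
So "inspwqaywdlytf" becomes "adfilnpqstwwyy".

adfilnpqstwwyy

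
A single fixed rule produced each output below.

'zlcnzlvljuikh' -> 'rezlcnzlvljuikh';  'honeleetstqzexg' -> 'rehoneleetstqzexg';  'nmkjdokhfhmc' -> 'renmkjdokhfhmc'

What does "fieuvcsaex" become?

refieuvcsaex

The pattern: prepend "re".
For "fieuvcsaex" the result is "refieuvcsaex".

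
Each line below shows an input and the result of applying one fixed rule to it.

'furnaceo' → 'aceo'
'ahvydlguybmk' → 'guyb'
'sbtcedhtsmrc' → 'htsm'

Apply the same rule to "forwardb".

The rule is to swap the front and back halves of the string, then keep only the first 4 characters.
"forwardb" → "ardb".
(Check on "sbtcedhtsmrc": → "htsmrcsbtced" → "htsm" ✓)

ardb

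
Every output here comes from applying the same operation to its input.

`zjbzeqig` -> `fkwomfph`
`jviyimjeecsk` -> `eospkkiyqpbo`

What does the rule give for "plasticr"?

yzoixvrg

Each output is the input with this applied: move the first 3 characters to the end (rotate left by 3), then shift every letter 6 places forward in the alphabet (wrapping around).
On "plasticr": the first step gives "sticrpla", and the second then gives "yzoixvrg".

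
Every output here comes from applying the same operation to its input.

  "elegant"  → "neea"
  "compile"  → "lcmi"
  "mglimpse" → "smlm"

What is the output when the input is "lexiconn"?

nlxc

Rule — move the last 2 characters to the front (rotate right by 2), then keep every other character starting from the first (positions 1st, 3rd, 5th, ...).
Working it through for "lexiconn": intermediate "nnlexico", final "nlxc".
(Check on "mglimpse": → "semglimp" → "smlm" ✓)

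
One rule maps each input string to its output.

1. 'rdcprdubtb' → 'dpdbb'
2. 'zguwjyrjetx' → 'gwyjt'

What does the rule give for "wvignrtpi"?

In each case the input is transformed by: keep every other character starting from the second (positions 2nd, 4th, 6th, ...).
Applying that to "wvignrtpi" gives "vgrp".

vgrp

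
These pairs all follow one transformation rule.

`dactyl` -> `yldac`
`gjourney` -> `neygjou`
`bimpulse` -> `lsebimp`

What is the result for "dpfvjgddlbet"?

dlbetdpfvjg

Each output is the input with this applied: swap the front and back halves of the string, then delete the first character.
"dpfvjgddlbet" → "dlbetdpfvjg".
(Check on "gjourney": → "rneygjou" → "neygjou" ✓)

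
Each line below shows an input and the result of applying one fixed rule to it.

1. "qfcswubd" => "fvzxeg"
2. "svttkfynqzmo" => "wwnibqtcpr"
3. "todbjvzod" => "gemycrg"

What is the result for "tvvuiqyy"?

The rule is to delete the first 2 characters, then shift every letter 3 places forward in the alphabet (wrapping around).
Applying both steps to "tvvuiqyy": "vuiqyy", then "yxltbb".

yxltbb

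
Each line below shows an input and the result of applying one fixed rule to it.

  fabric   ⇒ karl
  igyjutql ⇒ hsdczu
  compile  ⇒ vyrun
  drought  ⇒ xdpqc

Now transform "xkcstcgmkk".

The rule is to delete the first 2 characters, then shift every letter 9 places forward in the alphabet (wrapping around).
So "xkcstcgmkk" becomes "lbclpvtt".
(Check on "igyjutql": → "yjutql" → "hsdczu" ✓)

lbclpvtt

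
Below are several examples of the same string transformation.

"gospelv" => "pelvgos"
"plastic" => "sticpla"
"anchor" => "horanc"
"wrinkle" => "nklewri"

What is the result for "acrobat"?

The rule is to move the first 3 characters to the end (rotate left by 3).
For "acrobat" the result is "obatacr".

obatacr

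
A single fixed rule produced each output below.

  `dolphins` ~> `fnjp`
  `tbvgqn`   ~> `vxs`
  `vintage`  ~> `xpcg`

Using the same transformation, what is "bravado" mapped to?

dccq

Looking at the pairs, the operation is to keep every other character starting from the first (positions 1st, 3rd, 5th, ...), then shift every letter 2 places forward in the alphabet (wrapping around).
"bravado" → "baao" → "dccq".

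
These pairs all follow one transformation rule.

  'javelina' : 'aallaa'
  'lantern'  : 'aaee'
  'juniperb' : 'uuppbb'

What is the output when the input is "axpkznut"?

What's happening: keep one character in every 3, starting at position 2 (positions 2nd, 5th, 8th, ...), then double every character.
Applying both steps to "axpkznut": "xzt", then "xxzztt".

xxzztt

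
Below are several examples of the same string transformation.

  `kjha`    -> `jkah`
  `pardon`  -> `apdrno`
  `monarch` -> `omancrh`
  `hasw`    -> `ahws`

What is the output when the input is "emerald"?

merelad

Each output is the input with this applied: swap each adjacent pair of characters (1↔2, 3↔4, ...).
For "emerald" the result is "merelad".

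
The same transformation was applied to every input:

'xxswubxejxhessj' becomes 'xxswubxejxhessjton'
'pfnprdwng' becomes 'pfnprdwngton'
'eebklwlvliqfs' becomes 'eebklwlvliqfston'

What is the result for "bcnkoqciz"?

In each case the input is transformed by: append "ton".
"bcnkoqciz" → "bcnkoqcizton".

bcnkoqcizton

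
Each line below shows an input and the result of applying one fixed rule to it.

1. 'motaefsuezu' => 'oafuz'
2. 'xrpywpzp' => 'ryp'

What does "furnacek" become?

In each case the input is transformed by: delete the last character, then keep every other character starting from the second (positions 2nd, 4th, 6th, ...).
So "furnacek" becomes "unc".
(Check on "motaefsuezu": → "motaefsuez" → "oafuz" ✓)

unc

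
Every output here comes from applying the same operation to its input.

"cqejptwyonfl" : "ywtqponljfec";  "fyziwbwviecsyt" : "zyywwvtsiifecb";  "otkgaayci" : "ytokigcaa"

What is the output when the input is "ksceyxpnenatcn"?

Each output is the input with this applied: sort the characters into reverse alphabetical order.
Applying that to "ksceyxpnenatcn" gives "yxtspnnnkeecca".

yxtspnnnkeecca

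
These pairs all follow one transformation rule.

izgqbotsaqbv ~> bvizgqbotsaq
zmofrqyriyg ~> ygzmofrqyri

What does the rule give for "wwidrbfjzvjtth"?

Each output is the input with this applied: move the last 2 characters to the front (rotate right by 2).
Applying that to "wwidrbfjzvjtth" gives "thwwidrbfjzvjt".

thwwidrbfjzvjt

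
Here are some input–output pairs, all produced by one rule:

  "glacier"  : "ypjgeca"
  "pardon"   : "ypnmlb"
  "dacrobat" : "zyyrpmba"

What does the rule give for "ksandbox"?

zyvqmlib

The transformation: shift every letter 2 places backward in the alphabet (wrapping around), then sort the characters into reverse alphabetical order.
Applying both steps to "ksandbox": "iqylbzmv", then "zyvqmlib".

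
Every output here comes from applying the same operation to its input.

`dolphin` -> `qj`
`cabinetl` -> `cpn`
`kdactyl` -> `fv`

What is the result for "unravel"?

px

Looking at the pairs, the operation is to shift every letter 2 places forward in the alphabet (wrapping around), then keep one character in every 3, starting at position 2 (positions 2nd, 5th, 8th, ...).
"unravel" → "wptcxgn" → "px".
(Check on "dolphin": → "fqnrjkp" → "qj" ✓)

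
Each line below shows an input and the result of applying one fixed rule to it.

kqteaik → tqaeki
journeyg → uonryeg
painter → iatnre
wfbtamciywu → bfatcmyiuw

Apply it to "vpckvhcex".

In each case the input is transformed by: delete the first character, then swap each adjacent pair of characters (1↔2, 3↔4, ...).
"vpckvhcex" → "pckvhcex" → "cpvkchxe".

cpvkchxe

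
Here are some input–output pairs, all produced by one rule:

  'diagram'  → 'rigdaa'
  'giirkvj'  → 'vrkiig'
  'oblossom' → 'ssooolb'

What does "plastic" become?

Rule — delete the last character, then sort the characters into reverse alphabetical order.
Starting from "plastic": after the first operation, "plasti"; after the second, "tsplia".

tsplia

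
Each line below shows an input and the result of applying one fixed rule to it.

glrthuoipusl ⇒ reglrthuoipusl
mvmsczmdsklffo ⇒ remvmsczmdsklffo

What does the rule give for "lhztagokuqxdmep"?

relhztagokuqxdmep

Looking at the pairs, the operation is to prepend "re".
"lhztagokuqxdmep" → "relhztagokuqxdmep".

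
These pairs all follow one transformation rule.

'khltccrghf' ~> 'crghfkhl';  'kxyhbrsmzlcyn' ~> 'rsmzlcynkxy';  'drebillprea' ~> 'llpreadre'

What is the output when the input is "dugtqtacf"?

In each case the input is transformed by: move the first 3 characters to the end (rotate left by 3), then delete the first 2 characters.
For "dugtqtacf", step one produces "tqtacfdug"; step two turns that into "tacfdug".

tacfdug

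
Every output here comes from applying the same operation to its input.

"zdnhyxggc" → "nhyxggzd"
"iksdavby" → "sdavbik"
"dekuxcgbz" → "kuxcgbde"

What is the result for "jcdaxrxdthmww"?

The transformation: delete the last character, then move the first 2 characters to the end (rotate left by 2).
On "jcdaxrxdthmww": the first step gives "jcdaxrxdthmw", and the second then gives "daxrxdthmwjc".

daxrxdthmwjc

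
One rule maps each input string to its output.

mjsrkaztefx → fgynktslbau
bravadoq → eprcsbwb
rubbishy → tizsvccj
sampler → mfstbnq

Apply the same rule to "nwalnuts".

vutoxbmo

What's happening: shift every letter 1 place forward in the alphabet (wrapping around), then move the last 3 characters to the front (rotate right by 3).
On "nwalnuts": the first step gives "oxbmovut", and the second then gives "vutoxbmo".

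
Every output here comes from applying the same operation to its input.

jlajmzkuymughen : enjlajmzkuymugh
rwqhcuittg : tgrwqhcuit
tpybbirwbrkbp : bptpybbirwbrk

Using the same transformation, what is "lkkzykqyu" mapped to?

Rule — move the last 2 characters to the front (rotate right by 2).
Applying that to "lkkzykqyu" gives "yulkkzykq".

yulkkzykq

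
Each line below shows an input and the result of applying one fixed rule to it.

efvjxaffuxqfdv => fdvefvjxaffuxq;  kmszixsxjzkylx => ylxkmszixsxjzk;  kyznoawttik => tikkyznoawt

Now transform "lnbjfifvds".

The pattern: move the last 3 characters to the front (rotate right by 3).
So "lnbjfifvds" becomes "vdslnbjfif".

vdslnbjfif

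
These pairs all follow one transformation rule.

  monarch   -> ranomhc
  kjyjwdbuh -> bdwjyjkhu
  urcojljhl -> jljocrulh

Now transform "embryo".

Rule — reverse the string, then move the first 2 characters to the end (rotate left by 2).
Starting from "embryo": after the first operation, "oyrbme"; after the second, "rbmeoy".

rbmeoy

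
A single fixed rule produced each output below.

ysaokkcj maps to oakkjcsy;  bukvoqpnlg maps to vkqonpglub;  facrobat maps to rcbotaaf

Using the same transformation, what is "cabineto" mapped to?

Rule — swap each adjacent pair of characters (1↔2, 3↔4, ...), then move the first 2 characters to the end (rotate left by 2).
Starting from "cabineto": after the first operation, "acibenot"; after the second, "ibenotac".

ibenotac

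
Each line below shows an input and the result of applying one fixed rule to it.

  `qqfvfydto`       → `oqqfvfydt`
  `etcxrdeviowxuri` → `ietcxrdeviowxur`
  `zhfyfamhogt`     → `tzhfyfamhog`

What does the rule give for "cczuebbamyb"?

bcczuebbamy

The transformation: move the last character to the front.
Doing the same to "cczuebbamyb": "bcczuebbamy".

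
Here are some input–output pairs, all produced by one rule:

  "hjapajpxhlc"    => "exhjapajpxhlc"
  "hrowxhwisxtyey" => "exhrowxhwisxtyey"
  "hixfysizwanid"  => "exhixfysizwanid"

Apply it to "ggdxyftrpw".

Looking at the pairs, the operation is to prepend "ex".
"ggdxyftrpw" → "exggdxyftrpw".

exggdxyftrpw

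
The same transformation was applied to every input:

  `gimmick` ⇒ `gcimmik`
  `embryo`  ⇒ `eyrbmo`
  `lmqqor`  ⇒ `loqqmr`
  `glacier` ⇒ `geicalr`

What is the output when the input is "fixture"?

frutxie

The transformation: reverse the string, then swap the first and last characters.
On "fixture": the first step gives "erutxif", and the second then gives "frutxie".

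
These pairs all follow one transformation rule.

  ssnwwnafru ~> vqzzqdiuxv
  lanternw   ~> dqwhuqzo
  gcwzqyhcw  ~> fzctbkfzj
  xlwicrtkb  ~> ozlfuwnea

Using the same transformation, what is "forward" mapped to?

The pattern: move the first character to the end, then shift every letter 3 places forward in the alphabet (wrapping around).
On "forward": the first step gives "orwardf", and the second then gives "ruzdugi".
(Check on "ssnwwnafru": → "snwwnafrus" → "vqzzqdiuxv" ✓)

ruzdugi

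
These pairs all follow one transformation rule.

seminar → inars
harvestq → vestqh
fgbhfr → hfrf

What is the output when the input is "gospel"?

pelg

The pattern: move the first character to the end, then delete the first 2 characters.
Working it through for "gospel": intermediate "ospelg", final "pelg".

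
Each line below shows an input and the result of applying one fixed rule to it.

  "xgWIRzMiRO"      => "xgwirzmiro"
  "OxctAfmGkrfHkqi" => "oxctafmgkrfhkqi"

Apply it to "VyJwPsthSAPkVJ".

Rule — convert every letter to lowercase.
For "VyJwPsthSAPkVJ" the result is "vyjwpsthsapkvj".

vyjwpsthsapkvj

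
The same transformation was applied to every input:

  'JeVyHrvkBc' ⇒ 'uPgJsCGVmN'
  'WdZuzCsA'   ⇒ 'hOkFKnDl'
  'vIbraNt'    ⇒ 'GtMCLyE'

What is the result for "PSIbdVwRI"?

adtMOgHct

Looking at the pairs, the operation is to shift every letter 11 places forward in the alphabet (wrapping around), then flip the case of every letter.
On "PSIbdVwRI" that produces "adtMOgHct".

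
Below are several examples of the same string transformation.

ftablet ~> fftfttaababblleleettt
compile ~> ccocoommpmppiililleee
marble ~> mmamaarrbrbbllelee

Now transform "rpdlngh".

In each case the input is transformed by: repeat every character 3 times, then swap each adjacent pair of characters (1↔2, 3↔4, ...).
On "rpdlngh": the first step gives "rrrpppdddlllnnnggghhh", and the second then gives "rrprppddldllnngngghhh".

rrprppddldllnngngghhh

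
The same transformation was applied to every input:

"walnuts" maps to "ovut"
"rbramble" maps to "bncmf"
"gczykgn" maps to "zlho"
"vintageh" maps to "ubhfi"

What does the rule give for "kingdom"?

hepn

In each case the input is transformed by: delete the first 3 characters, then shift every letter 1 place forward in the alphabet (wrapping around).
Applying that to "kingdom" gives "hepn".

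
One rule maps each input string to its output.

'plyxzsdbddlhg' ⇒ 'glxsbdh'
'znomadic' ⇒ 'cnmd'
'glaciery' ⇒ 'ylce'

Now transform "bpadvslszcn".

npdssc

The rule is to move the last character to the front, then keep every other character starting from the first (positions 1st, 3rd, 5th, ...).
Applying both steps to "bpadvslszcn": "nbpadvslszc", then "npdssc".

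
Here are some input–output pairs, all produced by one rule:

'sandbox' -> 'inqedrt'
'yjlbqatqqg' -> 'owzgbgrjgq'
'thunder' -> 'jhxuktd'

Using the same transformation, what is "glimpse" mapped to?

The transformation: take characters alternately from the front and the back (1st, last, 2nd, 2nd-last, ...), then shift every letter 10 places backward in the alphabet (wrapping around).
On "glimpse": the first step gives "gelsipm", and the second then gives "wubiyfc".

wubiyfc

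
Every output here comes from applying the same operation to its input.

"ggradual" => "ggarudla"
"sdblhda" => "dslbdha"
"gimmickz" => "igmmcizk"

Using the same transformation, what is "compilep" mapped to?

ocpmlipe

The pattern: swap each adjacent pair of characters (1↔2, 3↔4, ...).
So "compilep" becomes "ocpmlipe".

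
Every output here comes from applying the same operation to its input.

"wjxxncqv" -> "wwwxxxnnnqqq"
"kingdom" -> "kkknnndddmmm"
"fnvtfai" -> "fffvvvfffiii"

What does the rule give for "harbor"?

What's happening: keep every other character starting from the first (positions 1st, 3rd, 5th, ...), then repeat every character 3 times.
"harbor" → "hro" → "hhhrrrooo".

hhhrrrooo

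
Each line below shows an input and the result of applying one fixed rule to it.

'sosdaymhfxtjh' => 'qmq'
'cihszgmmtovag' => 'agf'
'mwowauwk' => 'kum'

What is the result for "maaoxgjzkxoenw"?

kyy

The pattern: shift every letter 2 places backward in the alphabet (wrapping around), then keep only the first 3 characters.
So "maaoxgjzkxoenw" becomes "kyy".
(Check on "mwowauwk": → "kumuysui" → "kum" ✓)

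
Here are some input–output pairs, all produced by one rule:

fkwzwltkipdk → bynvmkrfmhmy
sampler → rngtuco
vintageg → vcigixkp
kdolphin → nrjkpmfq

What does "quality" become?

nkvaswc

In each case the input is transformed by: move the first 3 characters to the end (rotate left by 3), then shift every letter 2 places forward in the alphabet (wrapping around).
So "quality" becomes "nkvaswc".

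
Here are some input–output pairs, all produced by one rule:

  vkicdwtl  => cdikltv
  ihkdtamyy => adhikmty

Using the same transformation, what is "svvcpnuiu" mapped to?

cinpsuuv

The rule is to sort the characters into alphabetical order, then delete the last character.
Working it through for "svvcpnuiu": intermediate "cinpsuuvv", final "cinpsuuv".
(Check on "ihkdtamyy": → "adhikmtyy" → "adhikmty" ✓)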